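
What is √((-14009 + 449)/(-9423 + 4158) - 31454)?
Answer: 5*I*√17221542/117 ≈ 177.35*I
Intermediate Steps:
√((-14009 + 449)/(-9423 + 4158) - 31454) = √(-13560/(-5265) - 31454) = √(-13560*(-1/5265) - 31454) = √(904/351 - 31454) = √(-11039450/351) = 5*I*√17221542/117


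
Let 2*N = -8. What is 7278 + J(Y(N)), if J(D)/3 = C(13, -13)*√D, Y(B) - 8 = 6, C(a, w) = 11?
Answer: 7278 + 33*√14 ≈ 7401.5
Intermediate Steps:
N = -4 (N = (½)*(-8) = -4)
Y(B) = 14 (Y(B) = 8 + 6 = 14)
J(D) = 33*√D (J(D) = 3*(11*√D) = 33*√D)
7278 + J(Y(N)) = 7278 + 33*√14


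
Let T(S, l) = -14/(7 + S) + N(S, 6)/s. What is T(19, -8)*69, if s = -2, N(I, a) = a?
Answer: -3174/13 ≈ -244.15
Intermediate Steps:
T(S, l) = -3 - 14/(7 + S) (T(S, l) = -14/(7 + S) + 6/(-2) = -14/(7 + S) + 6*(-1/2) = -14/(7 + S) - 3 = -3 - 14/(7 + S))
T(19, -8)*69 = ((-35 - 3*19)/(7 + 19))*69 = ((-35 - 57)/26)*69 = ((1/26)*(-92))*69 = -46/13*69 = -3174/13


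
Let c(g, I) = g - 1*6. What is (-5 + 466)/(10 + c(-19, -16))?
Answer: -461/15 ≈ -30.733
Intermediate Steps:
c(g, I) = -6 + g (c(g, I) = g - 6 = -6 + g)
(-5 + 466)/(10 + c(-19, -16)) = (-5 + 466)/(10 + (-6 - 19)) = 461/(10 - 25) = 461/(-15) = 461*(-1/15) = -461/15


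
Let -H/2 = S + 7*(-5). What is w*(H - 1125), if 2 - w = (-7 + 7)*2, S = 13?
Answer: -2162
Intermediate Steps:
H = 44 (H = -2*(13 + 7*(-5)) = -2*(13 - 35) = -2*(-22) = 44)
w = 2 (w = 2 - (-7 + 7)*2 = 2 - 0*2 = 2 - 1*0 = 2 + 0 = 2)
w*(H - 1125) = 2*(44 - 1125) = 2*(-1081) = -2162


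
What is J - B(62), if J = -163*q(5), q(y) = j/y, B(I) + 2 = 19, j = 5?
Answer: -180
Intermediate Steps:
B(I) = 17 (B(I) = -2 + 19 = 17)
q(y) = 5/y
J = -163 (J = -815/5 = -163*1 = -163)
J - B(62) = -163 - 1*17 = -163 - 17 = -180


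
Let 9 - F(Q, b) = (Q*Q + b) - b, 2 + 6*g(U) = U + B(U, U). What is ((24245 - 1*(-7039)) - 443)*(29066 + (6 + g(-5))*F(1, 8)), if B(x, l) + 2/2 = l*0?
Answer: 2692727710/3 ≈ 8.9758e+8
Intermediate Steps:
B(x, l) = -1 (B(x, l) = -1 + l*0 = -1 + 0 = -1)
g(U) = -½ + U/6 (g(U) = -⅓ + (U - 1)/6 = -⅓ + (-1 + U)/6 = -⅓ + (-⅙ + U/6) = -½ + U/6)
F(Q, b) = 9 - Q² (F(Q, b) = 9 - ((Q*Q + b) - b) = 9 - ((Q² + b) - b) = 9 - ((b + Q²) - b) = 9 - Q²)
((24245 - 1*(-7039)) - 443)*(29066 + (6 + g(-5))*F(1, 8)) = ((24245 - 1*(-7039)) - 443)*(29066 + (6 + (-½ + (⅙)*(-5)))*(9 - 1*1²)) = ((24245 + 7039) - 443)*(29066 + (6 + (-½ - ⅚))*(9 - 1*1)) = (31284 - 443)*(29066 + (6 - 4/3)*(9 - 1)) = 30841*(29066 + (14/3)*8) = 30841*(29066 + 112/3) = 30841*(87310/3) = 2692727710/3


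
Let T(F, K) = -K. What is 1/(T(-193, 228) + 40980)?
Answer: 1/40752 ≈ 2.4539e-5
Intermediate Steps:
1/(T(-193, 228) + 40980) = 1/(-1*228 + 40980) = 1/(-228 + 40980) = 1/40752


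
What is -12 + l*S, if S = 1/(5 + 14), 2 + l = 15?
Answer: -215/19 ≈ -11.316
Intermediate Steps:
l = 13 (l = -2 + 15 = 13)
S = 1/19 ≈ 0.052632
-12 + l*S = -12 + 13*(1/19) = -12 + 13/19 = -215/19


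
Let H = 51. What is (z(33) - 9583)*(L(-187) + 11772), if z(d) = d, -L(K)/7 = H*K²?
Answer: 119109137550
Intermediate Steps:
L(K) = -357*K²
(z(33) - 9583)*(L(-187) + 11772) = (33 - 9583)*(-357*(-187)² + 11772) = -9550*(-357*34969 + 11772) = -9550*(-12483933 + 11772) = -9550*(-12472161) = 119109137550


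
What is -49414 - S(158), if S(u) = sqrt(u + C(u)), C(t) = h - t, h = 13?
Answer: -49414 - sqrt(13) ≈ -49418.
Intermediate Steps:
C(t) = 13 - t
S(u) = sqrt(13) (S(u) = sqrt(u + (13 - u)) = sqrt(13))
-49414 - S(158) = -49414 - sqrt(13)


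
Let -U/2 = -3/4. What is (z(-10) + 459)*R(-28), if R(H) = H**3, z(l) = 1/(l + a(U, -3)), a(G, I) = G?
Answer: -171247552/17 ≈ -1.0073e+7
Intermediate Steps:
U = 3/2 (U = -(-6)/4 = -2*(-3/4) = 3/2 ≈ 1.5000)
z(l) = 1/(3/2 + l) (z(l) = 1/(l + 3/2) = 1/(3/2 + l))
(z(-10) + 459)*R(-28) = (2/(3 + 2*(-10)) + 459)*(-28)**3 = (2/(3 - 20) + 459)*(-21952) = (2/(-17) + 459)*(-21952) = (2*(-1/17) + 459)*(-21952) = (-2/17 + 459)*(-21952) = (7801/17)*(-21952) = -171247552/17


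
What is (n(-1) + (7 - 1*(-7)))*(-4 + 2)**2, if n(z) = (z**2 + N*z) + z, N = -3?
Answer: 68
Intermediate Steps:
n(z) = z**2 - 2*z (n(z) = (z**2 - 3*z) + z = z**2 - 2*z)
(n(-1) + (7 - 1*(-7)))*(-4 + 2)**2 = (-(-2 - 1) + (7 - 1*(-7)))*(-4 + 2)**2 = (-1*(-3) + (7 + 7))*(-2)**2 = (3 + 14)*4 = 17*4 = 68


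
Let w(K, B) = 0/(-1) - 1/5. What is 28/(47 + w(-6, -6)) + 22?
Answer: 2644/117 ≈ 22.598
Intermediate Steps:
w(K, B) = -⅕ (w(K, B) = 0*(-1) - 1*⅕ = 0 - ⅕ = -⅕)
28/(47 + w(-6, -6)) + 22 = 28/(47 - ⅕) + 22 = 28/(234/5) + 22 = (5/234)*28 + 22 = 70/117 + 22 = 2644/117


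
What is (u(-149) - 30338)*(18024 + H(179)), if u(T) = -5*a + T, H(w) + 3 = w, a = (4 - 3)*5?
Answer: -555318400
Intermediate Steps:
a = 5 (a = 1*5 = 5)
H(w) = -3 + w
u(T) = -25 + T (u(T) = -5*5 + T = -25 + T)
(u(-149) - 30338)*(18024 + H(179)) = ((-25 - 149) - 30338)*(18024 + (-3 + 179)) = (-174 - 30338)*(18024 + 176) = -30512*18200 = -555318400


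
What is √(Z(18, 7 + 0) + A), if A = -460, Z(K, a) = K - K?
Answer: 2*I*√115 ≈ 21.448*I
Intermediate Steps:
Z(K, a) = 0
√(Z(18, 7 + 0) + A) = √(0 - 460) = √(-460) = 2*I*√115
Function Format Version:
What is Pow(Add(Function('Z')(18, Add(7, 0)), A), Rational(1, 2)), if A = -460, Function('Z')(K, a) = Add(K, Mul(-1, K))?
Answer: Mul(2, I, Pow(115, Rational(1, 2))) ≈ Mul(21.448, I)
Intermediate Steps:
Function('Z')(K, a) = 0
Pow(Add(Function('Z')(18, Add(7, 0)), A), Rational(1, 2)) = Pow(Add(0, -460), Rational(1, 2)) = Pow(-460, Rational(1, 2)) = Mul(2, I, Pow(115, Rational(1, 2)))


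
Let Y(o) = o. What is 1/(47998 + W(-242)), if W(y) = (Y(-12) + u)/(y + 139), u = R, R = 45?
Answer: 103/4943761 ≈ 2.0834e-5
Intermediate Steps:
u = 45
W(y) = 33/(139 + y) (W(y) = (-12 + 45)/(y + 139) = 33/(139 + y))
1/(47998 + W(-242)) = 1/(47998 + 33/(139 - 242)) = 1/(47998 + 33/(-103)) = 1/(47998 + 33*(-1/103)) = 1/(47998 - 33/103) = 1/(4943761/103) = 103/4943761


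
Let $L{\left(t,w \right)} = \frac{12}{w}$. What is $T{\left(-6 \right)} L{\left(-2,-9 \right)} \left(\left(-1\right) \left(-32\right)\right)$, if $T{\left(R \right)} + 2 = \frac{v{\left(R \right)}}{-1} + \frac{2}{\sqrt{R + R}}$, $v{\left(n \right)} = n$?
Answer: $- \frac{512}{3} + \frac{128 i \sqrt{3}}{9} \approx -170.67 + 24.634 i$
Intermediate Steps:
$T{\left(R \right)} = -2 - R + \frac{\sqrt{2}}{\sqrt{R}}$ ($T{\left(R \right)} = -2 + \left(\frac{R}{-1} + \frac{2}{\sqrt{R + R}}\right) = -2 + \left(R \left(-1\right) + \frac{2}{\sqrt{2 R}}\right) = -2 - \left(R - 2 \frac{\sqrt{2}}{2 \sqrt{R}}\right) = -2 - \left(R - 1 \sqrt{2} \frac{1}{\sqrt{R}}\right) = -2 - \left(R - \frac{\sqrt{2}}{\sqrt{R}}\right) = -2 - R + \frac{\sqrt{2}}{\sqrt{R}}$)
$T{\left(-6 \right)} L{\left(-2,-9 \right)} \left(\left(-1\right) \left(-32\right)\right) = \left(-2 - -6 + \frac{\sqrt{2}}{i \sqrt{6}}\right) \frac{12}{-9} \left(\left(-1\right) \left(-32\right)\right) = \left(-2 + 6 + \sqrt{2} \left(- \frac{i \sqrt{6}}{6}\right)\right) 12 \left(- \frac{1}{9}\right) 32 = \left(-2 + 6 - \frac{i \sqrt{3}}{3}\right) \left(- \frac{4}{3}\right) 32 = \left(4 - \frac{i \sqrt{3}}{3}\right) \left(- \frac{4}{3}\right) 32 = \left(- \frac{16}{3} + \frac{4 i \sqrt{3}}{9}\right) 32 = - \frac{512}{3} + \frac{128 i \sqrt{3}}{9}$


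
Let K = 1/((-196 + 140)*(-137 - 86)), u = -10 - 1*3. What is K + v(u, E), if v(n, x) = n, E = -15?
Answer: -162343/12488 ≈ -13.000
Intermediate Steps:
u = -13 (u = -10 - 3 = -13)
K = 1/12488 (K = 1/(-56*(-223)) = 1/12488 ≈ 8.0077e-5)
K + v(u, E) = 1/12488 - 13 = -162343/12488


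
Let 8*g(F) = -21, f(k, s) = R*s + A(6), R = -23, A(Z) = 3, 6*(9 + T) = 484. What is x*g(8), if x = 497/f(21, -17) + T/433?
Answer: -5112191/1364816 ≈ -3.7457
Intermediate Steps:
T = 215/3 (T = -9 + (1/6)*484 = -9 + 242/3 = 215/3 ≈ 71.667)
f(k, s) = 3 - 23*s (f(k, s) = -23*s + 3 = 3 - 23*s)
g(F) = -21/8 (g(F) = (1/8)*(-21) = -21/8)
x = 730313/511806 (x = 497/(3 - 23*(-17)) + (215/3)/433 = 497/(3 + 391) + (215/3)*(1/433) = 497/394 + 215/1299 = 730313/511806 ≈ 1.4269)
x*g(8) = (730313/511806)*(-21/8) = -5112191/1364816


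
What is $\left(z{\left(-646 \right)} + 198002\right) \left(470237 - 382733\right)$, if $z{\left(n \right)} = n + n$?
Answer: $17212911840$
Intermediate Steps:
$z{\left(n \right)} = 2 n$
$\left(z{\left(-646 \right)} + 198002\right) \left(470237 - 382733\right) = \left(2 \left(-646\right) + 198002\right) \left(470237 - 382733\right) = \left(-1292 + 198002\right) 87504 = 196710 \cdot 87504 = 17212911840$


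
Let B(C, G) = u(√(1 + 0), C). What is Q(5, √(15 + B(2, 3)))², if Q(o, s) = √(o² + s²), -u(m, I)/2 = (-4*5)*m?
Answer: 80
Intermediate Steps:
u(m, I) = 40*m (u(m, I) = -2*(-4*5)*m = -(-40)*m = 40*m)
B(C, G) = 40 (B(C, G) = 40*√(1 + 0) = 40*√1 = 40*1 = 40)
Q(5, √(15 + B(2, 3)))² = (√(5² + (√(15 + 40))²))² = (√(25 + (√55)²))² = (√(25 + 55))² = (√80)² = (4*√5)² = 80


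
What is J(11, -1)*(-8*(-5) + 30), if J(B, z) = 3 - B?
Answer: -560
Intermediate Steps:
J(11, -1)*(-8*(-5) + 30) = (3 - 1*11)*(-8*(-5) + 30) = (3 - 11)*(40 + 30) = -8*70 = -560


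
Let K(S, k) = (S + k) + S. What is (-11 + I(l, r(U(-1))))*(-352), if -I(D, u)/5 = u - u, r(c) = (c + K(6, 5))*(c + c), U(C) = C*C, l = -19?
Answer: 3872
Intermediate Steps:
K(S, k) = k + 2*S
U(C) = C**2
r(c) = 2*c*(17 + c) (r(c) = (c + (5 + 2*6))*(c + c) = (c + (5 + 12))*(2*c) = (c + 17)*(2*c) = (17 + c)*(2*c) = 2*c*(17 + c))
I(D, u) = 0 (I(D, u) = -5*(u - u) = -5*0 = 0)
(-11 + I(l, r(U(-1))))*(-352) = (-11 + 0)*(-352) = -11*(-352) = 3872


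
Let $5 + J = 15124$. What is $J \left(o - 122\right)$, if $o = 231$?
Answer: $1647971$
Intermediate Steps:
$J = 15119$ ($J = -5 + 15124 = 15119$)
$J \left(o - 122\right) = 15119 \left(231 - 122\right) = 15119 \cdot 109 = 1647971$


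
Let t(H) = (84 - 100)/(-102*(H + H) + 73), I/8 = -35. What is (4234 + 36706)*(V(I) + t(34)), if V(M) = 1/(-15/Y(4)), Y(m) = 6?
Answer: -111733448/6863 ≈ -16281.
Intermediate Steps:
I = -280 (I = 8*(-35) = -280)
t(H) = -16/(73 - 204*H) (t(H) = -16/(-204*H + 73) = -16/(73 - 204*H))
V(M) = -2/5 (V(M) = 1/(-15/6) = 1/(-15*1/6) = 1/(-5/2) = -2/5)
(4234 + 36706)*(V(I) + t(34)) = (4234 + 36706)*(-2/5 + 16/(-73 + 204*34)) = 40940*(-2/5 + 16/(-73 + 6936)) = 40940*(-2/5 + 16/6863) = 40940*(-13646/34315) = -111733448/6863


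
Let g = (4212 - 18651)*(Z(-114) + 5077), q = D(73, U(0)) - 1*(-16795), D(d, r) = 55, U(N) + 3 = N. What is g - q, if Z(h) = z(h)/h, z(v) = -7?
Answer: -2786332505/38 ≈ -7.3325e+7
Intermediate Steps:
U(N) = -3 + N
q = 16850 (q = 55 - 1*(-16795) = 55 + 16795 = 16850)
Z(h) = -7/h
g = -2785692205/38 (g = (4212 - 18651)*(-7/(-114) + 5077) = -14439*(-7*(-1/114) + 5077) = -14439*(7/114 + 5077) = -14439*578785/114 = -2785692205/38 ≈ -7.3308e+7)
g - q = -2785692205/38 - 1*16850 = -2785692205/38 - 16850 = -2786332505/38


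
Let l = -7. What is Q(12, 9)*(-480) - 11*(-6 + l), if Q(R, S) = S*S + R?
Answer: -44497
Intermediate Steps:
Q(R, S) = R + S² (Q(R, S) = S² + R = R + S²)
Q(12, 9)*(-480) - 11*(-6 + l) = (12 + 9²)*(-480) - 11*(-6 - 7) = (12 + 81)*(-480) - 11*(-13) = 93*(-480) + 143 = -44640 + 143 = -44497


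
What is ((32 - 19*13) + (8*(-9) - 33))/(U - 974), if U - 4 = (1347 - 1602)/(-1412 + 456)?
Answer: 61184/185413 ≈ 0.32999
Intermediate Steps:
U = 4079/956 (U = 4 + (1347 - 1602)/(-1412 + 456) = 4 - 255/(-956) = 4 - 255*(-1/956) = 4 + 255/956 = 4079/956 ≈ 4.2667)
((32 - 19*13) + (8*(-9) - 33))/(U - 974) = ((32 - 19*13) + (8*(-9) - 33))/(4079/956 - 974) = ((32 - 247) + (-72 - 33))/(-927065/956) = (-215 - 105)*(-956/927065) = -320*(-956/927065) = 61184/185413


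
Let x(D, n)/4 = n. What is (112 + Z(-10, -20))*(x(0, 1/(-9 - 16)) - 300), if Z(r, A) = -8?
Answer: -780416/25 ≈ -31217.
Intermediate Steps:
x(D, n) = 4*n
(112 + Z(-10, -20))*(x(0, 1/(-9 - 16)) - 300) = (112 - 8)*(4/(-9 - 16) - 300) = 104*(4/(-25) - 300) = 104*(4*(-1/25) - 300) = 104*(-4/25 - 300) = 104*(-7504/25) = -780416/25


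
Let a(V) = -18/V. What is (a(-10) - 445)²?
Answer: 4910656/25 ≈ 1.9643e+5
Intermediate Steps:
(a(-10) - 445)² = (-18/(-10) - 445)² = (-18*(-⅒) - 445)² = (9/5 - 445)² = (-2216/5)² = 4910656/25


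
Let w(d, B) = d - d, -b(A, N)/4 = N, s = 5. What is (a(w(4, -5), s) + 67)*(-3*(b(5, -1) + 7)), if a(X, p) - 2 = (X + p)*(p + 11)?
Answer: -4917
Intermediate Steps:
b(A, N) = -4*N
w(d, B) = 0
a(X, p) = 2 + (11 + p)*(X + p) (a(X, p) = 2 + (X + p)*(p + 11) = 2 + (X + p)*(11 + p) = 2 + (11 + p)*(X + p))
(a(w(4, -5), s) + 67)*(-3*(b(5, -1) + 7)) = ((2 + 5² + 11*0 + 11*5 + 0*5) + 67)*(-3*(-4*(-1) + 7)) = ((2 + 25 + 0 + 55 + 0) + 67)*(-3*(4 + 7)) = (82 + 67)*(-3*11) = 149*(-33) = -4917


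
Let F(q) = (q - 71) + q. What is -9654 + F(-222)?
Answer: -10169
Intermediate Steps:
F(q) = -71 + 2*q (F(q) = (-71 + q) + q = -71 + 2*q)
-9654 + F(-222) = -9654 + (-71 + 2*(-222)) = -9654 + (-71 - 444) = -9654 - 515 = -10169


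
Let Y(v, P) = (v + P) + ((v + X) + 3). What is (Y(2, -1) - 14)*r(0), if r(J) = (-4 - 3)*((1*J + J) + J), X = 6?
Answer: 0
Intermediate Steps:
r(J) = -21*J (r(J) = -7*((J + J) + J) = -7*(2*J + J) = -21*J)
Y(v, P) = 9 + P + 2*v (Y(v, P) = (v + P) + ((v + 6) + 3) = (P + v) + ((6 + v) + 3) = (P + v) + (9 + v) = 9 + P + 2*v)
(Y(2, -1) - 14)*r(0) = ((9 - 1 + 2*2) - 14)*(-21*0) = ((9 - 1 + 4) - 14)*0 = (12 - 14)*0 = -2*0 = 0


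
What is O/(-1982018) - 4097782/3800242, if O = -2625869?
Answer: 928529988111/3766074024178 ≈ 0.24655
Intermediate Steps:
O/(-1982018) - 4097782/3800242 = -2625869/(-1982018) - 4097782/3800242 = -2625869*(-1/1982018) - 4097782*1/3800242 = 2625869/1982018 - 2048891/1900121 = 928529988111/3766074024178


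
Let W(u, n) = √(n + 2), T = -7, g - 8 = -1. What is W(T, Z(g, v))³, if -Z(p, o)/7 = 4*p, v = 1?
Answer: -194*I*√194 ≈ -2702.1*I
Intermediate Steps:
g = 7 (g = 8 - 1 = 7)
Z(p, o) = -28*p
W(u, n) = √(2 + n)
W(T, Z(g, v))³ = (√(2 - 28*7))³ = (√(2 - 196))³ = (√(-194))³ = (I*√194)³ = -194*I*√194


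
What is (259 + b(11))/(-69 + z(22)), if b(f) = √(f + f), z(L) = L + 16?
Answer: -259/31 - √22/31 ≈ -8.5061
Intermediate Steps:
z(L) = 16 + L
b(f) = √2*√f (b(f) = √(2*f) = √2*√f)
(259 + b(11))/(-69 + z(22)) = (259 + √2*√11)/(-69 + (16 + 22)) = (259 + √22)/(-69 + 38) = (259 + √22)/(-31) = (259 + √22)*(-1/31) = -259/31 - √22/31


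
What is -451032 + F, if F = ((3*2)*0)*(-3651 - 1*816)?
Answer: -451032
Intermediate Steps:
F = 0 (F = (6*0)*(-3651 - 816) = 0*(-4467) = 0)
-451032 + F = -451032 + 0 = -451032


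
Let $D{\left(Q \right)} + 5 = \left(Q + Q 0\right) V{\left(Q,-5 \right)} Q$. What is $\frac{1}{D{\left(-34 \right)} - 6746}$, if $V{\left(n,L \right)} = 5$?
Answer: $- \frac{1}{971} \approx -0.0010299$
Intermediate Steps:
$D{\left(Q \right)} = -5 + 5 Q^{2}$ ($D{\left(Q \right)} = -5 + \left(Q + Q 0\right) 5 Q = -5 + \left(Q + 0\right) 5 Q = -5 + Q 5 Q = -5 + 5 Q Q = -5 + 5 Q^{2}$)
$\frac{1}{D{\left(-34 \right)} - 6746} = \frac{1}{\left(-5 + 5 \left(-34\right)^{2}\right) - 6746} = \frac{1}{\left(-5 + 5 \cdot 1156\right) - 6746} = \frac{1}{\left(-5 + 5780\right) - 6746} = \frac{1}{5775 - 6746} = \frac{1}{-971} = - \frac{1}{971}$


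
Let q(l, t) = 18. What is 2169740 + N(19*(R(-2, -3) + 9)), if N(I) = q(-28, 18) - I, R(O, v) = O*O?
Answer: 2169511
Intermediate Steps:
R(O, v) = O²
N(I) = 18 - I
2169740 + N(19*(R(-2, -3) + 9)) = 2169740 + (18 - 19*((-2)² + 9)) = 2169740 + (18 - 19*(4 + 9)) = 2169740 + (18 - 19*13) = 2169740 + (18 - 1*247) = 2169740 + (18 - 247) = 2169740 - 229 = 2169511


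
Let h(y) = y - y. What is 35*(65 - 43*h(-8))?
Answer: 2275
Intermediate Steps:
h(y) = 0
35*(65 - 43*h(-8)) = 35*(65 - 43*0) = 35*(65 + 0) = 35*65 = 2275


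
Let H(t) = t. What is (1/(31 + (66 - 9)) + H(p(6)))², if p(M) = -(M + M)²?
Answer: 160554241/7744 ≈ 20733.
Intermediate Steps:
p(M) = -4*M² (p(M) = -(2*M)² = -4*M²)
(1/(31 + (66 - 9)) + H(p(6)))² = (1/(31 + (66 - 9)) - 4*6²)² = (1/(31 + 57) - 4*36)² = (1/88 - 144)² = (-12671/88)² = 160554241/7744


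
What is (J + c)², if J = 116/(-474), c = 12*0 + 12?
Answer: 7761796/56169 ≈ 138.19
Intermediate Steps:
c = 12 (c = 0 + 12 = 12)
J = -58/237 (J = 116*(-1/474) = -58/237 ≈ -0.24473)
(J + c)² = (-58/237 + 12)² = (2786/237)² = 7761796/56169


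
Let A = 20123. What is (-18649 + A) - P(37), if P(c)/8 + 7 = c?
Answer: 1234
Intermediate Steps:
P(c) = -56 + 8*c
(-18649 + A) - P(37) = (-18649 + 20123) - (-56 + 8*37) = 1474 - (-56 + 296) = 1474 - 1*240 = 1474 - 240 = 1234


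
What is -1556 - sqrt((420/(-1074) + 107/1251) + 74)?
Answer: -1556 - sqrt(410594447849)/74643 ≈ -1564.6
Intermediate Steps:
-1556 - sqrt((420/(-1074) + 107/1251) + 74) = -1556 - sqrt((420*(-1/1074) + 107*(1/1251)) + 74) = -1556 - sqrt((-70/179 + 107/1251) + 74) = -1556 - sqrt(-68417/223929 + 74) = -1556 - sqrt(16502329/223929) = -1556 - sqrt(410594447849)/74643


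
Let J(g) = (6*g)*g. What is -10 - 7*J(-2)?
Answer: -178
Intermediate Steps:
J(g) = 6*g²
-10 - 7*J(-2) = -10 - 42*(-2)² = -10 - 42*4 = -10 - 7*24 = -10 - 168 = -178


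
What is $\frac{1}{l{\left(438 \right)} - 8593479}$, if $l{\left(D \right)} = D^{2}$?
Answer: $- \frac{1}{8401635} \approx -1.1902 \cdot 10^{-7}$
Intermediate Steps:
$\frac{1}{l{\left(438 \right)} - 8593479} = \frac{1}{438^{2} - 8593479} = \frac{1}{191844 - 8593479} = \frac{1}{-8401635} = - \frac{1}{8401635}$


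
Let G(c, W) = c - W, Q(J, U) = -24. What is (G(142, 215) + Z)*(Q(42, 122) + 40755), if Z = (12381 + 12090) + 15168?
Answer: 1611562746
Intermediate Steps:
Z = 39639 (Z = 24471 + 15168 = 39639)
(G(142, 215) + Z)*(Q(42, 122) + 40755) = ((142 - 1*215) + 39639)*(-24 + 40755) = ((142 - 215) + 39639)*40731 = (-73 + 39639)*40731 = 39566*40731 = 1611562746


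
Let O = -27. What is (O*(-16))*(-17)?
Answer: -7344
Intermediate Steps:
(O*(-16))*(-17) = -27*(-16)*(-17) = 432*(-17) = -7344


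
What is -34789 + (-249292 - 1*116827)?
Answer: -400908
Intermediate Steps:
-34789 + (-249292 - 1*116827) = -34789 + (-249292 - 116827) = -34789 - 366119 = -400908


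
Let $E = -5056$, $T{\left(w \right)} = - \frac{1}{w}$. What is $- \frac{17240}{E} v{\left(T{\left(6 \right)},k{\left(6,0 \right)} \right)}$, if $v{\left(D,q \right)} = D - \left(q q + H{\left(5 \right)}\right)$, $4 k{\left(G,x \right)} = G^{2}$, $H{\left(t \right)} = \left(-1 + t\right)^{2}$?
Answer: $- \frac{1256365}{3792} \approx -331.32$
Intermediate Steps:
$k{\left(G,x \right)} = \frac{G^{2}}{4}$
$v{\left(D,q \right)} = -16 + D - q^{2}$ ($v{\left(D,q \right)} = D - \left(q q + \left(-1 + 5\right)^{2}\right) = D - \left(q^{2} + 4^{2}\right) = D - \left(q^{2} + 16\right) = D - \left(16 + q^{2}\right) = -16 + D - q^{2}$)
$- \frac{17240}{E} v{\left(T{\left(6 \right)},k{\left(6,0 \right)} \right)} = - \frac{17240}{-5056} \left(-16 - \frac{1}{6} - \left(\frac{6^{2}}{4}\right)^{2}\right) = \left(-17240\right) \left(- \frac{1}{5056}\right) \left(-16 - \frac{1}{6} - \left(\frac{1}{4} \cdot 36\right)^{2}\right) = \frac{2155 \left(-16 - \frac{1}{6} - 9^{2}\right)}{632} = \frac{2155 \left(-16 - \frac{1}{6} - 81\right)}{632} = \frac{2155}{632} \left(- \frac{583}{6}\right) = - \frac{1256365}{3792}$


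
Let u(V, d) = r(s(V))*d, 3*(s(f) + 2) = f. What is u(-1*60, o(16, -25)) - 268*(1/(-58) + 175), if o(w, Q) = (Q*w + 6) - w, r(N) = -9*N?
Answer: -3714186/29 ≈ -1.2808e+5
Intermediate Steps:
s(f) = -2 + f/3
o(w, Q) = 6 - w + Q*w (o(w, Q) = (6 + Q*w) - w = 6 - w + Q*w)
u(V, d) = d*(18 - 3*V) (u(V, d) = (-9*(-2 + V/3))*d = (18 - 3*V)*d = d*(18 - 3*V))
u(-1*60, o(16, -25)) - 268*(1/(-58) + 175) = 3*(6 - 1*16 - 25*16)*(6 - (-1)*60) - 268*(1/(-58) + 175) = 3*(6 - 16 - 400)*(6 - 1*(-60)) - 268*(-1/58 + 175) = 3*(-410)*(6 + 60) - 268*10149/58 = 3*(-410)*66 - 1*1359966/29 = -81180 - 1359966/29 = -3714186/29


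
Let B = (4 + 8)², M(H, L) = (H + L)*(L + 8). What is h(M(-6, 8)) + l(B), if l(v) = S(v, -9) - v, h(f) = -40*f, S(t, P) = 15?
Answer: -1409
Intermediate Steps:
M(H, L) = (8 + L)*(H + L) (M(H, L) = (H + L)*(8 + L) = (8 + L)*(H + L))
B = 144 (B = 12² = 144)
l(v) = 15 - v
h(M(-6, 8)) + l(B) = -40*(8² + 8*(-6) + 8*8 - 6*8) + (15 - 1*144) = -40*(64 - 48 + 64 - 48) + (15 - 144) = -40*32 - 129 = -1280 - 129 = -1409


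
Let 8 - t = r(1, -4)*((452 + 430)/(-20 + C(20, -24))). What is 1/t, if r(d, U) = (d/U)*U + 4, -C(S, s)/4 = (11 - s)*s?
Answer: 334/2231 ≈ 0.14971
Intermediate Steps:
C(S, s) = -4*s*(11 - s) (C(S, s) = -4*(11 - s)*s = -4*s*(11 - s))
r(d, U) = 4 + d (r(d, U) = (d/U)*U + 4 = d + 4 = 4 + d)
t = 2231/334 (t = 8 - (4 + 1)*(452 + 430)/(-20 + 4*(-24)*(-11 - 24)) = 8 - 5*882/(-20 + 4*(-24)*(-35)) = 8 - 5*882/(-20 + 3360) = 8 - 5*882/3340 = 8 - 5*882*(1/3340) = 8 - 5*441/1670 = 8 - 1*441/334 = 8 - 441/334 = 2231/334 ≈ 6.6796)
1/t = 1/(2231/334) = 334/2231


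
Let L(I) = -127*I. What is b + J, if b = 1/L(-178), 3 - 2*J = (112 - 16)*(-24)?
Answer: 13038011/11303 ≈ 1153.5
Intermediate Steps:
J = 2307/2 (J = 3/2 - (112 - 16)*(-24)/2 = 3/2 - 48*(-24) = 3/2 - 1/2*(-2304) = 3/2 + 1152 = 2307/2 ≈ 1153.5)
b = 1/22606 (b = 1/(-127*(-178)) = 1/22606 ≈ 4.4236e-5)
b + J = 1/22606 + 2307/2 = 13038011/11303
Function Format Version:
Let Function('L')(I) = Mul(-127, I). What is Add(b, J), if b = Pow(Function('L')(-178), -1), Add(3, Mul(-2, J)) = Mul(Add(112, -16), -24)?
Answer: Rational(13038011, 11303) ≈ 1153.5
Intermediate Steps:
J = Rational(2307, 2) (J = Add(Rational(3, 2), Mul(Rational(-1, 2), Mul(Add(112, -16), -24))) = Add(Rational(3, 2), Mul(Rational(-1, 2), Mul(96, -24))) = Add(Rational(3, 2), Mul(Rational(-1, 2), -2304)) = Add(Rational(3, 2), 1152) = Rational(2307, 2) ≈ 1153.5)
b = Rational(1, 22606) (b = Pow(Mul(-127, -178), -1) = Pow(22606, -1) = Rational(1, 22606) ≈ 4.4236e-5)
Add(b, J) = Add(Rational(1, 22606), Rational(2307, 2)) = Rational(13038011, 11303)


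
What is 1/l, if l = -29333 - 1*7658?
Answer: -1/36991 ≈ -2.7034e-5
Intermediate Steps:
l = -36991 (l = -29333 - 7658 = -36991)
1/l = 1/(-36991) = -1/36991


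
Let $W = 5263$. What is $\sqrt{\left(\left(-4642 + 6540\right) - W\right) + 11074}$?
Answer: $\sqrt{7709} \approx 87.801$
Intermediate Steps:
$\sqrt{\left(\left(-4642 + 6540\right) - W\right) + 11074} = \sqrt{\left(\left(-4642 + 6540\right) - 5263\right) + 11074} = \sqrt{\left(1898 - 5263\right) + 11074} = \sqrt{-3365 + 11074} = \sqrt{7709}$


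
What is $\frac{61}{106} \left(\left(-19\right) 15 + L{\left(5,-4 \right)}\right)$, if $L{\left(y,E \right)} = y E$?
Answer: $- \frac{18605}{106} \approx -175.52$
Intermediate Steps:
$L{\left(y,E \right)} = E y$
$\frac{61}{106} \left(\left(-19\right) 15 + L{\left(5,-4 \right)}\right) = \frac{61}{106} \left(\left(-19\right) 15 - 20\right) = 61 \cdot \frac{1}{106} \left(-285 - 20\right) = \frac{61}{106} \left(-305\right) = - \frac{18605}{106}$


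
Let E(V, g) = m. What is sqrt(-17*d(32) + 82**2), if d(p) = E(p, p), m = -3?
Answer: 5*sqrt(271) ≈ 82.310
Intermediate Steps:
E(V, g) = -3
d(p) = -3
sqrt(-17*d(32) + 82**2) = sqrt(-17*(-3) + 82**2) = sqrt(51 + 6724) = sqrt(6775) = 5*sqrt(271)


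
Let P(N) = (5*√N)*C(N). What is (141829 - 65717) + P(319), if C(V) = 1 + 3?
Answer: 76112 + 20*√319 ≈ 76469.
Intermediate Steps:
C(V) = 4
P(N) = 20*√N (P(N) = (5*√N)*4 = 20*√N)
(141829 - 65717) + P(319) = (141829 - 65717) + 20*√319 = 76112 + 20*√319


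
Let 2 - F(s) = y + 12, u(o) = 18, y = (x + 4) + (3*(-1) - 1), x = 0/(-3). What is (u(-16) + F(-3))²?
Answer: 64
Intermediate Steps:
x = 0 (x = 0*(-⅓) = 0)
y = 0 (y = (0 + 4) + (3*(-1) - 1) = 4 + (-3 - 1) = 4 - 4 = 0)
F(s) = -10 (F(s) = 2 - (0 + 12) = 2 - 1*12 = 2 - 12 = -10)
(u(-16) + F(-3))² = (18 - 10)² = 8² = 64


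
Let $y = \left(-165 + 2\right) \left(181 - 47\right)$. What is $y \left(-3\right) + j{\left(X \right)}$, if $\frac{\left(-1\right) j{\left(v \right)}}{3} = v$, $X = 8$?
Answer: $65502$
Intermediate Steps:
$j{\left(v \right)} = - 3 v$
$y = -21842$ ($y = \left(-163\right) 134 = -21842$)
$y \left(-3\right) + j{\left(X \right)} = \left(-21842\right) \left(-3\right) - 24 = 65526 - 24 = 65502$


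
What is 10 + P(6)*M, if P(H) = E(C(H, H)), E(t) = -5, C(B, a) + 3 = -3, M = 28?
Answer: -130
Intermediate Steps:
C(B, a) = -6 (C(B, a) = -3 - 3 = -6)
P(H) = -5
10 + P(6)*M = 10 - 5*28 = 10 - 140 = -130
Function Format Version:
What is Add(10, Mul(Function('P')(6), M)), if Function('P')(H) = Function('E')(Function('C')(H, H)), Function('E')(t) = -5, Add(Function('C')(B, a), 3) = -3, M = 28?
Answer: -130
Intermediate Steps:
Function('C')(B, a) = -6 (Function('C')(B, a) = Add(-3, -3) = -6)
Function('P')(H) = -5
Add(10, Mul(Function('P')(6), M)) = Add(10, Mul(-5, 28)) = Add(10, -140) = -130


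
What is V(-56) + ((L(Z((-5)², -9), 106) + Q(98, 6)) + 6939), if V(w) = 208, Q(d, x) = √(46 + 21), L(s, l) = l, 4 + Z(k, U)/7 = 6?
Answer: 7253 + √67 ≈ 7261.2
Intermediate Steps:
Z(k, U) = 14 (Z(k, U) = -28 + 7*6 = -28 + 42 = 14)
Q(d, x) = √67
V(-56) + ((L(Z((-5)², -9), 106) + Q(98, 6)) + 6939) = 208 + ((106 + √67) + 6939) = 208 + (7045 + √67) = 7253 + √67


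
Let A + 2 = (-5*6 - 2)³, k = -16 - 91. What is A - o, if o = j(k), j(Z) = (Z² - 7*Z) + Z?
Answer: -44861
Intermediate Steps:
k = -107
j(Z) = Z² - 6*Z
o = 12091 (o = -107*(-6 - 107) = -107*(-113) = 12091)
A = -32770 (A = -2 + (-5*6 - 2)³ = -2 + (-30 - 2)³ = -2 + (-32)³ = -2 - 32768 = -32770)
A - o = -32770 - 1*12091 = -32770 - 12091 = -44861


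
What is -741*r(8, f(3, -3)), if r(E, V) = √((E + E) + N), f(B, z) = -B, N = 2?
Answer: -2223*√2 ≈ -3143.8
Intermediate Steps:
r(E, V) = √(2 + 2*E) (r(E, V) = √((E + E) + 2) = √(2*E + 2) = √(2 + 2*E))
-741*r(8, f(3, -3)) = -741*√(2 + 2*8) = -741*√(2 + 16) = -2223*√2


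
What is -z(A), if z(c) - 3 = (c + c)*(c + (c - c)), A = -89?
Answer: -15845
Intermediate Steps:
z(c) = 3 + 2*c² (z(c) = 3 + (c + c)*(c + (c - c)) = 3 + (2*c)*(c + 0) = 3 + (2*c)*c = 3 + 2*c²)
-z(A) = -(3 + 2*(-89)²) = -(3 + 2*7921) = -(3 + 15842) = -1*15845 = -15845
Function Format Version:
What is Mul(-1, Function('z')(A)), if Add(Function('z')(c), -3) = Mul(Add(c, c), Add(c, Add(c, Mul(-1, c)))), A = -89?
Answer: -15845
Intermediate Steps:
Function('z')(c) = Add(3, Mul(2, Pow(c, 2))) (Function('z')(c) = Add(3, Mul(Add(c, c), Add(c, Add(c, Mul(-1, c))))) = Add(3, Mul(Mul(2, c), Add(c, 0))) = Add(3, Mul(Mul(2, c), c)) = Add(3, Mul(2, Pow(c, 2))))
Mul(-1, Function('z')(A)) = Mul(-1, Add(3, Mul(2, Pow(-89, 2)))) = Mul(-1, Add(3, Mul(2, 7921))) = Mul(-1, Add(3, 15842)) = Mul(-1, 15845) = -15845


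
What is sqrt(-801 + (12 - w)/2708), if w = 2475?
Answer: I*sqrt(1470153567)/1354 ≈ 28.318*I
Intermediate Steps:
sqrt(-801 + (12 - w)/2708) = sqrt(-801 + (12 - 1*2475)/2708) = sqrt(-801 + (12 - 2475)*(1/2708)) = sqrt(-801 - 2463*1/2708) = sqrt(-801 - 2463/2708) = sqrt(-2171571/2708) = I*sqrt(1470153567)/1354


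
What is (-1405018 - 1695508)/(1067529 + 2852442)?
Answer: -281866/356361 ≈ -0.79096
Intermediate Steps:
(-1405018 - 1695508)/(1067529 + 2852442) = -3100526/3919971 = -3100526*1/3919971 = -281866/356361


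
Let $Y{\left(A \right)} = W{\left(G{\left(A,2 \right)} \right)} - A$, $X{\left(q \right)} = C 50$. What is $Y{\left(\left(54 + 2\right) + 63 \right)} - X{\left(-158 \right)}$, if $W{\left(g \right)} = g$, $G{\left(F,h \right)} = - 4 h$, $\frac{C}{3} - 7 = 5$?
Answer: $-1927$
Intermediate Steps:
$C = 36$ ($C = 21 + 3 \cdot 5 = 21 + 15 = 36$)
$X{\left(q \right)} = 1800$ ($X{\left(q \right)} = 36 \cdot 50 = 1800$)
$Y{\left(A \right)} = -8 - A$ ($Y{\left(A \right)} = \left(-4\right) 2 - A = -8 - A$)
$Y{\left(\left(54 + 2\right) + 63 \right)} - X{\left(-158 \right)} = \left(-8 - \left(\left(54 + 2\right) + 63\right)\right) - 1800 = \left(-8 - \left(56 + 63\right)\right) - 1800 = \left(-8 - 119\right) - 1800 = -127 - 1800 = -1927$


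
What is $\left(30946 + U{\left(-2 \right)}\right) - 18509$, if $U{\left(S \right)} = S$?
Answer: $12435$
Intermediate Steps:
$\left(30946 + U{\left(-2 \right)}\right) - 18509 = \left(30946 - 2\right) - 18509 = 30944 - 18509 = 12435$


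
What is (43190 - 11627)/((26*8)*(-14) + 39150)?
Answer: 31563/36238 ≈ 0.87099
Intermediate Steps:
(43190 - 11627)/((26*8)*(-14) + 39150) = 31563/(208*(-14) + 39150) = 31563/(-2912 + 39150) = 31563/36238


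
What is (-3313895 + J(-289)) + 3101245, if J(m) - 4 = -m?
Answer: -212357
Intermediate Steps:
J(m) = 4 - m
(-3313895 + J(-289)) + 3101245 = (-3313895 + (4 - 1*(-289))) + 3101245 = (-3313895 + (4 + 289)) + 3101245 = (-3313895 + 293) + 3101245 = -3313602 + 3101245 = -212357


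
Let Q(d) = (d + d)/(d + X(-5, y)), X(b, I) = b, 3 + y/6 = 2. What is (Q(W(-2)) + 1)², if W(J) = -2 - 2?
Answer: 289/81 ≈ 3.5679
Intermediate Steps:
y = -6 (y = -18 + 6*2 = -18 + 12 = -6)
W(J) = -4
Q(d) = 2*d/(-5 + d) (Q(d) = (d + d)/(d - 5) = (2*d)/(-5 + d) = 2*d/(-5 + d))
(Q(W(-2)) + 1)² = (2*(-4)/(-5 - 4) + 1)² = (2*(-4)/(-9) + 1)² = (2*(-4)*(-⅑) + 1)² = (8/9 + 1)² = (17/9)² = 289/81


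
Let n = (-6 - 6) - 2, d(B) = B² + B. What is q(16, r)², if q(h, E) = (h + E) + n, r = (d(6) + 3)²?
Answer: 4108729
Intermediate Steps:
d(B) = B + B²
r = 2025 (r = (6*(1 + 6) + 3)² = (6*7 + 3)² = (42 + 3)² = 45² = 2025)
n = -14 (n = -12 - 2 = -14)
q(h, E) = -14 + E + h (q(h, E) = (h + E) - 14 = (E + h) - 14 = -14 + E + h)
q(16, r)² = (-14 + 2025 + 16)² = 2027² = 4108729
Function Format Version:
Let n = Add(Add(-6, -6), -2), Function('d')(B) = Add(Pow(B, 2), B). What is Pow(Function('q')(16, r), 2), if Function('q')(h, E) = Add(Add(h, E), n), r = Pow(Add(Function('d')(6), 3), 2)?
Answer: 4108729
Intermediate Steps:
Function('d')(B) = Add(B, Pow(B, 2))
r = 2025 (r = Pow(Add(Mul(6, Add(1, 6)), 3), 2) = Pow(Add(Mul(6, 7), 3), 2) = Pow(Add(42, 3), 2) = Pow(45, 2) = 2025)
n = -14 (n = Add(-12, -2) = -14)
Function('q')(h, E) = Add(-14, E, h) (Function('q')(h, E) = Add(Add(h, E), -14) = Add(Add(E, h), -14) = Add(-14, E, h))
Pow(Function('q')(16, r), 2) = Pow(Add(-14, 2025, 16), 2) = Pow(2027, 2) = 4108729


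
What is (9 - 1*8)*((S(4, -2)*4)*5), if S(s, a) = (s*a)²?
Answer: 1280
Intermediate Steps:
S(s, a) = a²*s² (S(s, a) = (a*s)² = a²*s²)
(9 - 1*8)*((S(4, -2)*4)*5) = (9 - 1*8)*((((-2)²*4²)*4)*5) = (9 - 8)*(((4*16)*4)*5) = 1*((64*4)*5) = 1*(256*5) = 1*1280 = 1280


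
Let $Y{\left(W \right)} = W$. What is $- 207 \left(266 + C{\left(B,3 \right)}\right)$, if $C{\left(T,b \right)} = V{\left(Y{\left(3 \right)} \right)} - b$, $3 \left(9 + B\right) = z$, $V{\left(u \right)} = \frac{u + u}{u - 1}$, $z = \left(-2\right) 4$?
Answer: $-55062$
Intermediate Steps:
$z = -8$
$V{\left(u \right)} = \frac{2 u}{-1 + u}$
$B = - \frac{35}{3}$ ($B = -9 + \frac{1}{3} \left(-8\right) = -9 - \frac{8}{3} = - \frac{35}{3} \approx -11.667$)
$C{\left(T,b \right)} = 3 - b$ ($C{\left(T,b \right)} = 2 \cdot 3 \frac{1}{-1 + 3} - b = 2 \cdot 3 \cdot \frac{1}{2} - b = 3 - b$)
$- 207 \left(266 + C{\left(B,3 \right)}\right) = - 207 \left(266 + \left(3 - 3\right)\right) = - 207 \left(266 + 0\right) = \left(-207\right) 266 = -55062$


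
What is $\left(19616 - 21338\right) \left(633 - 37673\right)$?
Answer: $63782880$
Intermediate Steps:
$\left(19616 - 21338\right) \left(633 - 37673\right) = \left(-1722\right) \left(-37040\right) = 63782880$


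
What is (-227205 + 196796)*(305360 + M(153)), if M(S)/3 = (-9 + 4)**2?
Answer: -9287972915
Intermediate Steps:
M(S) = 75 (M(S) = 3*(-9 + 4)**2 = 3*(-5)**2 = 3*25 = 75)
(-227205 + 196796)*(305360 + M(153)) = (-227205 + 196796)*(305360 + 75) = -30409*305435 = -9287972915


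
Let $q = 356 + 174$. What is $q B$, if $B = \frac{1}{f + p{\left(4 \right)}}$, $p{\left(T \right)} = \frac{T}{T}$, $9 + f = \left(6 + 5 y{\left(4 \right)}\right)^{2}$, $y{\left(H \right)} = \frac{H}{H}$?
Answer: $\frac{530}{113} \approx 4.6903$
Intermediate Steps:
$y{\left(H \right)} = 1$
$f = 112$ ($f = -9 + \left(6 + 5 \cdot 1\right)^{2} = -9 + \left(6 + 5\right)^{2} = -9 + 11^{2} = -9 + 121 = 112$)
$p{\left(T \right)} = 1$
$q = 530$
$B = \frac{1}{113}$ ($B = \frac{1}{112 + 1} = \frac{1}{113} \approx 0.0088496$)
$q B = 530 \cdot \frac{1}{113} = \frac{530}{113}$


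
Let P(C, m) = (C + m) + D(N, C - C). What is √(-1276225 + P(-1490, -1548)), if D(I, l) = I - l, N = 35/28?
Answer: I*√5117047/2 ≈ 1131.0*I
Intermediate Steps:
N = 5/4 (N = 35*(1/28) = 5/4 ≈ 1.2500)
P(C, m) = 5/4 + C + m (P(C, m) = (C + m) + (5/4 - (C - C)) = (C + m) + (5/4 - 1*0) = (C + m) + (5/4 + 0) = (C + m) + 5/4 = 5/4 + C + m)
√(-1276225 + P(-1490, -1548)) = √(-1276225 + (5/4 - 1490 - 1548)) = √(-1276225 - 12147/4) = √(-5117047/4) = I*√5117047/2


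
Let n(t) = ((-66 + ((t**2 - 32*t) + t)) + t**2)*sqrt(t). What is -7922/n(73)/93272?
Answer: -3961*sqrt(73)/28355480812 ≈ -1.1935e-6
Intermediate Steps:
n(t) = sqrt(t)*(-66 - 31*t + 2*t**2) (n(t) = ((-66 + (t**2 - 31*t)) + t**2)*sqrt(t) = ((-66 + t**2 - 31*t) + t**2)*sqrt(t) = (-66 - 31*t + 2*t**2)*sqrt(t) = sqrt(t)*(-66 - 31*t + 2*t**2))
-7922/n(73)/93272 = -7922*sqrt(73)/(73*(-66 - 31*73 + 2*73**2))/93272 = -7922*sqrt(73)/(73*(-66 - 2263 + 2*5329))*(1/93272) = -7922*sqrt(73)/(73*(-66 - 2263 + 10658))*(1/93272) = -7922*sqrt(73)/608017*(1/93272) = -3961*sqrt(73)/28355480812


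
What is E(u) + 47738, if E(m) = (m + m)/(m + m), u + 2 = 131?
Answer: 47739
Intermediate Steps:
u = 129 (u = -2 + 131 = 129)
E(m) = 1 (E(m) = (2*m)/((2*m)) = (2*m)*(1/(2*m)) = 1)
E(u) + 47738 = 1 + 47738 = 47739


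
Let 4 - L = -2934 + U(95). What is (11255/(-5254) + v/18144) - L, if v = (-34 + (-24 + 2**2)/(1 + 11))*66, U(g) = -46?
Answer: -71169262355/23832144 ≈ -2986.3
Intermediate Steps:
L = 2984 (L = 4 - (-2934 - 46) = 4 - 1*(-2980) = 4 + 2980 = 2984)
v = -2354 (v = (-34 + (-24 + 4)/12)*66 = (-34 - 20*1/12)*66 = (-34 - 5/3)*66 = -107/3*66 = -2354)
(11255/(-5254) + v/18144) - L = (11255/(-5254) - 2354/18144) - 1*2984 = (11255*(-1/5254) - 2354*1/18144) - 2984 = (-11255/5254 - 1177/9072) - 2984 = -54144659/23832144 - 2984 = -71169262355/23832144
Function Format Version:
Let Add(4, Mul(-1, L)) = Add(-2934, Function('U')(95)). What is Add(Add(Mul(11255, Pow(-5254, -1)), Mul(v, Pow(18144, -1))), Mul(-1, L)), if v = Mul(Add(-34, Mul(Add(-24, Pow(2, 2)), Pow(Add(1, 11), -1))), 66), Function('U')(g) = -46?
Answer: Rational(-71169262355, 23832144) ≈ -2986.3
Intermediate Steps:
L = 2984 (L = Add(4, Mul(-1, Add(-2934, -46))) = Add(4, Mul(-1, -2980)) = Add(4, 2980) = 2984)
v = -2354 (v = Mul(Add(-34, Mul(Add(-24, 4), Pow(12, -1))), 66) = Mul(Add(-34, Mul(-20, Rational(1, 12))), 66) = Mul(Add(-34, Rational(-5, 3)), 66) = Mul(Rational(-107, 3), 66) = -2354)
Add(Add(Mul(11255, Pow(-5254, -1)), Mul(v, Pow(18144, -1))), Mul(-1, L)) = Add(Add(Mul(11255, Pow(-5254, -1)), Mul(-2354, Pow(18144, -1))), Mul(-1, 2984)) = Add(Add(Mul(11255, Rational(-1, 5254)), Mul(-2354, Rational(1, 18144))), -2984) = Add(Add(Rational(-11255, 5254), Rational(-1177, 9072)), -2984) = Add(Rational(-54144659, 23832144), -2984) = Rational(-71169262355, 23832144)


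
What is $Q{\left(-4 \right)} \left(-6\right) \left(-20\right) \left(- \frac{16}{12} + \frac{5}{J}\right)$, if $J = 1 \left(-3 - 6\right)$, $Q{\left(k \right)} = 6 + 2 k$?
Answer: $\frac{1360}{3} \approx 453.33$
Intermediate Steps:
$J = -9$ ($J = 1 \left(-3 - 6\right) = 1 \left(-9\right) = -9$)
$Q{\left(-4 \right)} \left(-6\right) \left(-20\right) \left(- \frac{16}{12} + \frac{5}{J}\right) = \left(6 + 2 \left(-4\right)\right) \left(-6\right) \left(-20\right) \left(- \frac{16}{12} + \frac{5}{-9}\right) = \left(6 - 8\right) \left(-6\right) \left(-20\right) \left(\left(-16\right) \frac{1}{12} + 5 \left(- \frac{1}{9}\right)\right) = \left(-2\right) \left(-6\right) \left(-20\right) \left(- \frac{4}{3} - \frac{5}{9}\right) = 12 \left(-20\right) \left(- \frac{17}{9}\right) = \left(-240\right) \left(- \frac{17}{9}\right) = \frac{1360}{3}$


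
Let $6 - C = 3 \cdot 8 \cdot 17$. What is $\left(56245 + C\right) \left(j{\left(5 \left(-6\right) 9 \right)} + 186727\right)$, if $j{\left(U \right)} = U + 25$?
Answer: $10413714326$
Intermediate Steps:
$C = -402$ ($C = 6 - 3 \cdot 8 \cdot 17 = 6 - 24 \cdot 17 = 6 - 408 = -402$)
$j{\left(U \right)} = 25 + U$
$\left(56245 + C\right) \left(j{\left(5 \left(-6\right) 9 \right)} + 186727\right) = \left(56245 - 402\right) \left(\left(25 + 5 \left(-6\right) 9\right) + 186727\right) = 55843 \left(\left(25 - 270\right) + 186727\right) = 55843 \left(-245 + 186727\right) = 55843 \cdot 186482 = 10413714326$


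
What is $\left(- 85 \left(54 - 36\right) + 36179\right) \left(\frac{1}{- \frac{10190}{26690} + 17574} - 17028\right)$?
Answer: $- \frac{27673501016968583}{46903987} \approx -5.9 \cdot 10^{8}$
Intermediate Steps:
$\left(- 85 \left(54 - 36\right) + 36179\right) \left(\frac{1}{- \frac{10190}{26690} + 17574} - 17028\right) = \left(\left(-85\right) 18 + 36179\right) \left(\frac{1}{\left(-10190\right) \frac{1}{26690} + 17574} - 17028\right) = \left(-1530 + 36179\right) \left(\frac{1}{- \frac{1019}{2669} + 17574} - 17028\right) = 34649 \left(\frac{1}{\frac{46903987}{2669}} - 17028\right) = 34649 \left(\frac{2669}{46903987} - 17028\right) = 34649 \left(- \frac{798681087967}{46903987}\right) = - \frac{27673501016968583}{46903987}$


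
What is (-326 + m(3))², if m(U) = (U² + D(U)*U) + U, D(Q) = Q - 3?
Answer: 98596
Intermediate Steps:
D(Q) = -3 + Q
m(U) = U + U² + U*(-3 + U) (m(U) = (U² + (-3 + U)*U) + U = (U² + U*(-3 + U)) + U = U + U² + U*(-3 + U))
(-326 + m(3))² = (-326 + 2*3*(-1 + 3))² = (-326 + 2*3*2)² = (-326 + 12)² = (-314)² = 98596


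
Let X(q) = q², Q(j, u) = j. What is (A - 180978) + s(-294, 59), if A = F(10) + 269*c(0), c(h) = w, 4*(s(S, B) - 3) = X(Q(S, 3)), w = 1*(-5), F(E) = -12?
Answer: -160723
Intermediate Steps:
w = -5
s(S, B) = 3 + S²/4
c(h) = -5
A = -1357 (A = -12 + 269*(-5) = -12 - 1345 = -1357)
(A - 180978) + s(-294, 59) = (-1357 - 180978) + (3 + (¼)*(-294)²) = -182335 + (3 + (¼)*86436) = -182335 + (3 + 21609) = -182335 + 21612 = -160723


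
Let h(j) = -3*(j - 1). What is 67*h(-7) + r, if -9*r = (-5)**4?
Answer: 13847/9 ≈ 1538.6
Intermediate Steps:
h(j) = 3 - 3*j (h(j) = -3*(-1 + j) = 3 - 3*j)
r = -625/9 (r = -1/9*(-5)**4 = -1/9*625 = -625/9 ≈ -69.444)
67*h(-7) + r = 67*(3 - 3*(-7)) - 625/9 = 67*(3 + 21) - 625/9 = 67*24 - 625/9 = 1608 - 625/9 = 13847/9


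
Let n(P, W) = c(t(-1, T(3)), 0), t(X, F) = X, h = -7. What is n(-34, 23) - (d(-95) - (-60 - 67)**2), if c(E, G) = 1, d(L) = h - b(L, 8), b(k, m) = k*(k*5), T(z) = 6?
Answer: 61262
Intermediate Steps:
b(k, m) = 5*k**2 (b(k, m) = k*(5*k) = 5*k**2)
d(L) = -7 - 5*L**2
n(P, W) = 1
n(-34, 23) - (d(-95) - (-60 - 67)**2) = 1 - ((-7 - 5*(-95)**2) - (-60 - 67)**2) = 1 - ((-7 - 5*9025) - 1*(-127)**2) = 1 - ((-7 - 45125) - 1*16129) = 1 - (-45132 - 16129) = 1 - 1*(-61261) = 1 + 61261 = 61262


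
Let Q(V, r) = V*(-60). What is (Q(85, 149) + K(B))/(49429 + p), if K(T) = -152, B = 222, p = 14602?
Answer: -5252/64031 ≈ -0.082023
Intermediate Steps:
Q(V, r) = -60*V
(Q(85, 149) + K(B))/(49429 + p) = (-60*85 - 152)/(49429 + 14602) = (-5100 - 152)/64031 = -5252*1/64031 = -5252/64031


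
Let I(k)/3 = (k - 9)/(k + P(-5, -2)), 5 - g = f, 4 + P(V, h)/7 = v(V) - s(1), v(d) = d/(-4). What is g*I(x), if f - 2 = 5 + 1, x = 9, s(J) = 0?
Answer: 0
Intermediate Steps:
v(d) = -d/4 (v(d) = d*(-1/4) = -d/4)
f = 8 (f = 2 + (5 + 1) = 2 + 6 = 8)
P(V, h) = -28 - 7*V/4 (P(V, h) = -28 + 7*(-V/4 - 1*0) = -28 + 7*(-V/4 + 0) = -28 + 7*(-V/4) = -28 - 7*V/4)
g = -3 (g = 5 - 1*8 = 5 - 8 = -3)
I(k) = 3*(-9 + k)/(-77/4 + k) (I(k) = 3*((k - 9)/(k + (-28 - 7/4*(-5)))) = 3*((-9 + k)/(k + (-28 + 35/4))) = 3*((-9 + k)/(k - 77/4)) = 3*((-9 + k)/(-77/4 + k)) = 3*(-9 + k)/(-77/4 + k))
g*I(x) = -36*(-9 + 9)/(-77 + 4*9) = -36*0/(-77 + 36) = -36*0/(-41) = -36*(-1)*0/41 = -3*0 = 0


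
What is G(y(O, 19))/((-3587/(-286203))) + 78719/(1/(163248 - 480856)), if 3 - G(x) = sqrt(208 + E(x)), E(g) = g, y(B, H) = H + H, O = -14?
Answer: -89681398894615/3587 - 286203*sqrt(246)/3587 ≈ -2.5002e+10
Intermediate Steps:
y(B, H) = 2*H
G(x) = 3 - sqrt(208 + x)
G(y(O, 19))/((-3587/(-286203))) + 78719/(1/(163248 - 480856)) = (3 - sqrt(208 + 2*19))/((-3587/(-286203))) + 78719/(1/(163248 - 480856)) = (3 - sqrt(208 + 38))/((-3587*(-1/286203))) + 78719/(1/(-317608)) = (3 - sqrt(246))/(3587/286203) + 78719/(-1/317608) = (3 - sqrt(246))*(286203/3587) + 78719*(-317608) = (858609/3587 - 286203*sqrt(246)/3587) - 25001784152 = -89681398894615/3587 - 286203*sqrt(246)/3587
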